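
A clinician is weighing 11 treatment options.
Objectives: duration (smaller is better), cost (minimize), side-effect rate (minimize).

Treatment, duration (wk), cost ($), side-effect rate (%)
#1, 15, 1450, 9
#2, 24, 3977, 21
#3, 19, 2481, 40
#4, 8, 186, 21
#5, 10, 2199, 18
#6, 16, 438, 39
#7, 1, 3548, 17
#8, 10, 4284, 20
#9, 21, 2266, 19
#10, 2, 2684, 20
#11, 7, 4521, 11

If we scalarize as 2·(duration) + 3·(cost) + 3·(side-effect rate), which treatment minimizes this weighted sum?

#1: 2·15 + 3·1450 + 3·9 = 4407
#2: 2·24 + 3·3977 + 3·21 = 12042
#3: 2·19 + 3·2481 + 3·40 = 7601
#4: 2·8 + 3·186 + 3·21 = 637
#5: 2·10 + 3·2199 + 3·18 = 6671
#6: 2·16 + 3·438 + 3·39 = 1463
#7: 2·1 + 3·3548 + 3·17 = 10697
#8: 2·10 + 3·4284 + 3·20 = 12932
#9: 2·21 + 3·2266 + 3·19 = 6897
#10: 2·2 + 3·2684 + 3·20 = 8116
#11: 2·7 + 3·4521 + 3·11 = 13610
Lowest: #4 at 637.

#4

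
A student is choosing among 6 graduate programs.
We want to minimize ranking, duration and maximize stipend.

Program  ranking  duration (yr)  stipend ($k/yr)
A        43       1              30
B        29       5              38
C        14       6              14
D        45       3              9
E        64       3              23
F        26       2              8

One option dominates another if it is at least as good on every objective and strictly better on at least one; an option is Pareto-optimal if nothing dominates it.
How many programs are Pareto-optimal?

4

A: not dominated (best duration).
B: not dominated (best stipend).
C: not dominated (best ranking).
D: dominated by A (ranking 43≤45, duration 1≤3, stipend 30≥9).
E: dominated by A (ranking 43≤64, duration 1≤3, stipend 30≥23).
F: not dominated.
Pareto-optimal: A, B, C, F → 4.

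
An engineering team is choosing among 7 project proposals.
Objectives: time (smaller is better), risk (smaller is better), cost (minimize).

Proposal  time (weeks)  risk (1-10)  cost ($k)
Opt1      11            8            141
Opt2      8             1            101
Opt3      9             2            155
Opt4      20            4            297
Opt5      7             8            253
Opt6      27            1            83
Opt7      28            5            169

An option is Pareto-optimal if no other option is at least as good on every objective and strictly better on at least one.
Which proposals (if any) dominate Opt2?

none

Opt1: worse on time (11 vs 8).
Opt3: worse on time (9 vs 8).
Opt4: worse on time (20 vs 8).
Opt5: worse on risk (8 vs 1).
Opt6: worse on time (27 vs 8).
Opt7: worse on time (28 vs 8).
No option dominates Opt2.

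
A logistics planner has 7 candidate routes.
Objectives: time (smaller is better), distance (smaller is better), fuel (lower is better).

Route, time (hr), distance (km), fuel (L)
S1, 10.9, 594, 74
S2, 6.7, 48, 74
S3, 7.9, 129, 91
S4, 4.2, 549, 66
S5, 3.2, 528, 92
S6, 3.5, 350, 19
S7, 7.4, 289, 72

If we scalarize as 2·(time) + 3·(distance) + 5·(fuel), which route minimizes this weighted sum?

S2

S1: 2·10.9 + 3·594 + 5·74 = 2173.8
S2: 2·6.7 + 3·48 + 5·74 = 527.4
S3: 2·7.9 + 3·129 + 5·91 = 857.8
S4: 2·4.2 + 3·549 + 5·66 = 1985.4
S5: 2·3.2 + 3·528 + 5·92 = 2050.4
S6: 2·3.5 + 3·350 + 5·19 = 1152.0
S7: 2·7.4 + 3·289 + 5·72 = 1241.8
Lowest: S2 at 527.4.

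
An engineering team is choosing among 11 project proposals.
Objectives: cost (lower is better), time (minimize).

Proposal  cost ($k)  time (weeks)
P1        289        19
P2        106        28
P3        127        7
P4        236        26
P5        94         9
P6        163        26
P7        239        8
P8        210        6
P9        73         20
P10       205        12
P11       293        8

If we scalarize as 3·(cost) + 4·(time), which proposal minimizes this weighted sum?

P9

P1: 3·289 + 4·19 = 943
P2: 3·106 + 4·28 = 430
P3: 3·127 + 4·7 = 409
P4: 3·236 + 4·26 = 812
P5: 3·94 + 4·9 = 318
P6: 3·163 + 4·26 = 593
P7: 3·239 + 4·8 = 749
P8: 3·210 + 4·6 = 654
P9: 3·73 + 4·20 = 299
P10: 3·205 + 4·12 = 663
P11: 3·293 + 4·8 = 911
Lowest: P9 at 299.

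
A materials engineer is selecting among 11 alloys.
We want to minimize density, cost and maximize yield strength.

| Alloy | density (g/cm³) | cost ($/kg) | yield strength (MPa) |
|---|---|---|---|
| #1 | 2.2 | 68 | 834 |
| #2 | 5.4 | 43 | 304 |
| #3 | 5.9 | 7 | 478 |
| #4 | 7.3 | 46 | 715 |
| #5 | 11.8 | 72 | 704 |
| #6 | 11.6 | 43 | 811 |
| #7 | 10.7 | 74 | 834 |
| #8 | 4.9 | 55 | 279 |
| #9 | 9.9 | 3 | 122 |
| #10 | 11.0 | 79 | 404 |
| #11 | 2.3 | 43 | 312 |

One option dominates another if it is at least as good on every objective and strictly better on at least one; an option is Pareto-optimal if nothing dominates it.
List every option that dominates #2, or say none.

#11: density 2.3≤5.4, cost 43≤43, yield strength 312≥304 — dominates #2.
Others (#1, #3, #4, #5, #6, #7, #8, #9, #10) are each worse than #2 on at least one objective.

#11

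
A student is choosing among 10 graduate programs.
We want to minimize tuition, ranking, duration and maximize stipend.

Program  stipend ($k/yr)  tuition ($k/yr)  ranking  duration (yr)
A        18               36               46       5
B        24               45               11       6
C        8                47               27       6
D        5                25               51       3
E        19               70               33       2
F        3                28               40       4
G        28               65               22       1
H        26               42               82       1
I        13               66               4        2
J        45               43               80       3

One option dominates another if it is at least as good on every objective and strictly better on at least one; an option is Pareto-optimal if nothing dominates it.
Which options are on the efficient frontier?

A: not dominated.
B: not dominated.
C: dominated by B (stipend 24≥8, tuition 45≤47, ranking 11≤27, duration 6≤6).
D: not dominated (best tuition).
E: dominated by G (stipend 28≥19, tuition 65≤70, ranking 22≤33, duration 1≤2).
F: not dominated.
G: not dominated.
H: not dominated.
I: not dominated (best ranking).
J: not dominated (best stipend).

A, B, D, F, G, H, I, J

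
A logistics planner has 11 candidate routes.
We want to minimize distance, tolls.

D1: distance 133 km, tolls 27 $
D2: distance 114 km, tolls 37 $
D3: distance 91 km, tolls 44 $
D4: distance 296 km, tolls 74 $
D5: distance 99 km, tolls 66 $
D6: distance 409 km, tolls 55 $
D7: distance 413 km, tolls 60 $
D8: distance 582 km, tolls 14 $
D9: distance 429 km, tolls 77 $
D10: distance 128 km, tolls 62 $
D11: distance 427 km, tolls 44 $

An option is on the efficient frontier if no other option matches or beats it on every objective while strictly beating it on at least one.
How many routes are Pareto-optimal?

D1: not dominated.
D2: not dominated.
D3: not dominated (best distance).
D4: dominated by D1 (distance 133≤296, tolls 27≤74).
D5: dominated by D3 (distance 91≤99, tolls 44≤66).
D6: dominated by D1 (distance 133≤409, tolls 27≤55).
D7: dominated by D1 (distance 133≤413, tolls 27≤60).
D8: not dominated (best tolls).
D9: dominated by D1 (distance 133≤429, tolls 27≤77).
D10: dominated by D2 (distance 114≤128, tolls 37≤62).
D11: dominated by D1 (distance 133≤427, tolls 27≤44).
Pareto-optimal: D1, D2, D3, D8 → 4.

4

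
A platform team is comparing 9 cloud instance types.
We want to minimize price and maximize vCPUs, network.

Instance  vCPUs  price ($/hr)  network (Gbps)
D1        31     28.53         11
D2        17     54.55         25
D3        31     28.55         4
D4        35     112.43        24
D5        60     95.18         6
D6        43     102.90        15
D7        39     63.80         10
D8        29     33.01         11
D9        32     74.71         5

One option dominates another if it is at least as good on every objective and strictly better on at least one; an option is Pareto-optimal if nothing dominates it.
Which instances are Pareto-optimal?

D1: not dominated (best price).
D2: not dominated (best network).
D3: dominated by D1 (vCPUs 31≥31, price 28.53≤28.55, network 11≥4).
D4: not dominated.
D5: not dominated (best vCPUs).
D6: not dominated.
D7: not dominated.
D8: dominated by D1 (vCPUs 31≥29, price 28.53≤33.01, network 11≥11).
D9: dominated by D7 (vCPUs 39≥32, price 63.80≤74.71, network 10≥5).

D1, D2, D4, D5, D6, D7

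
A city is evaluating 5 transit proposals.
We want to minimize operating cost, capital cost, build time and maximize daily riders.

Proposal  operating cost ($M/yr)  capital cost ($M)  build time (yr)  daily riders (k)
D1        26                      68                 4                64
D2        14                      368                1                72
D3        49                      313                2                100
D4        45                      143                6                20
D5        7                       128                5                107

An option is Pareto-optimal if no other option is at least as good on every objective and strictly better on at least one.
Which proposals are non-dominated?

D1: not dominated (best capital cost).
D2: not dominated (best build time).
D3: not dominated.
D4: dominated by D1 (operating cost 26≤45, capital cost 68≤143, build time 4≤6, daily riders 64≥20).
D5: not dominated (best operating cost).

D1, D2, D3, D5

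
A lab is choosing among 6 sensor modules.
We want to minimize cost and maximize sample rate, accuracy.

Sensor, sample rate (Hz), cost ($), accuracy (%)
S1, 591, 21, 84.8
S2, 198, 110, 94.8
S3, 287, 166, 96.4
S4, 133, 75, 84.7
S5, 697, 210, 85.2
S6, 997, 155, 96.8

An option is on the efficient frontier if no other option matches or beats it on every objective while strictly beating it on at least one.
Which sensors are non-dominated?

S1: not dominated (best cost).
S2: not dominated.
S3: dominated by S6 (sample rate 997≥287, cost 155≤166, accuracy 96.8≥96.4).
S4: dominated by S1 (sample rate 591≥133, cost 21≤75, accuracy 84.8≥84.7).
S5: dominated by S6 (sample rate 997≥697, cost 155≤210, accuracy 96.8≥85.2).
S6: not dominated (best sample rate).

S1, S2, S6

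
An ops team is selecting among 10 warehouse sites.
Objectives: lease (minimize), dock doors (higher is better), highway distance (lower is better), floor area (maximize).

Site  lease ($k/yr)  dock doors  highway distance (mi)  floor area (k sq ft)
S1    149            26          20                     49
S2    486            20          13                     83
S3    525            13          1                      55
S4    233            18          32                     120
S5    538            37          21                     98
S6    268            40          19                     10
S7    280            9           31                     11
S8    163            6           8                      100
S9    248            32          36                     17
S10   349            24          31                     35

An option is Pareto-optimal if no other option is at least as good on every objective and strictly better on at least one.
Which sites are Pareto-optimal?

S1, S2, S3, S4, S5, S6, S8, S9

S1: not dominated (best lease).
S2: not dominated.
S3: not dominated (best highway distance).
S4: not dominated (best floor area).
S5: not dominated.
S6: not dominated (best dock doors).
S7: dominated by S1 (lease 149≤280, dock doors 26≥9, highway distance 20≤31, floor area 49≥11).
S8: not dominated.
S9: not dominated.
S10: dominated by S1 (lease 149≤349, dock doors 26≥24, highway distance 20≤31, floor area 49≥35).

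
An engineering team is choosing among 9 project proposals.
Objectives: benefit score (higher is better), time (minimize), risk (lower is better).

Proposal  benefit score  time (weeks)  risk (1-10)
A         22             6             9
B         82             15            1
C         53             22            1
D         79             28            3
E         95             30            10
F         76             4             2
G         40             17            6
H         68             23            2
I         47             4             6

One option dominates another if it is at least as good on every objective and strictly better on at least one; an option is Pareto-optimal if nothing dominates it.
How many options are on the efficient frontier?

3

A: dominated by F (benefit score 76≥22, time 4≤6, risk 2≤9).
B: not dominated.
C: dominated by B (benefit score 82≥53, time 15≤22, risk 1≤1).
D: dominated by B (benefit score 82≥79, time 15≤28, risk 1≤3).
E: not dominated (best benefit score).
F: not dominated.
G: dominated by B (benefit score 82≥40, time 15≤17, risk 1≤6).
H: dominated by B (benefit score 82≥68, time 15≤23, risk 1≤2).
I: dominated by F (benefit score 76≥47, time 4≤4, risk 2≤6).
Pareto-optimal: B, E, F → 3.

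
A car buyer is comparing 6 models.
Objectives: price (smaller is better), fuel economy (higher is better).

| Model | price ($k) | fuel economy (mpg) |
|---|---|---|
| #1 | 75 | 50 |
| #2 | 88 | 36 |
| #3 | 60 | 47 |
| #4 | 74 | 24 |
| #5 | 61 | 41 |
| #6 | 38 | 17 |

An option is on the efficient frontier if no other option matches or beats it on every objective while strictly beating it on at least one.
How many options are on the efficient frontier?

3

#1: not dominated (best fuel economy).
#2: dominated by #1 (price 75≤88, fuel economy 50≥36).
#3: not dominated.
#4: dominated by #3 (price 60≤74, fuel economy 47≥24).
#5: dominated by #3 (price 60≤61, fuel economy 47≥41).
#6: not dominated (best price).
Pareto-optimal: #1, #3, #6 → 3.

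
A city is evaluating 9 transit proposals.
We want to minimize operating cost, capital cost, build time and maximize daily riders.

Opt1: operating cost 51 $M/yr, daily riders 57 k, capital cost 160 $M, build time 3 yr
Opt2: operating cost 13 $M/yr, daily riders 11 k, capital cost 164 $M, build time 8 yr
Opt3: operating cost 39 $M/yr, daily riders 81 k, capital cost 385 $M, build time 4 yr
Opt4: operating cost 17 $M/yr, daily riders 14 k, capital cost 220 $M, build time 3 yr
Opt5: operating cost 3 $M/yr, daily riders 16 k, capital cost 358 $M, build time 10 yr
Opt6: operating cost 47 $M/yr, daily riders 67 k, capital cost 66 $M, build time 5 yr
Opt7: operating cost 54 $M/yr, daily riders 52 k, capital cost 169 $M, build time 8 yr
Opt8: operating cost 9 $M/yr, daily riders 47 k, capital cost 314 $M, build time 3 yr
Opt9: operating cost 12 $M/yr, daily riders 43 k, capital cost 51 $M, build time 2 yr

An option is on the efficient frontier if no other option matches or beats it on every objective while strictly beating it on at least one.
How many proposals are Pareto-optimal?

Opt1: not dominated.
Opt2: dominated by Opt9 (operating cost 12≤13, daily riders 43≥11, capital cost 51≤164, build time 2≤8).
Opt3: not dominated (best daily riders).
Opt4: dominated by Opt9 (operating cost 12≤17, daily riders 43≥14, capital cost 51≤220, build time 2≤3).
Opt5: not dominated (best operating cost).
Opt6: not dominated.
Opt7: dominated by Opt1 (operating cost 51≤54, daily riders 57≥52, capital cost 160≤169, build time 3≤8).
Opt8: not dominated.
Opt9: not dominated (best capital cost).
Pareto-optimal: Opt1, Opt3, Opt5, Opt6, Opt8, Opt9 → 6.

6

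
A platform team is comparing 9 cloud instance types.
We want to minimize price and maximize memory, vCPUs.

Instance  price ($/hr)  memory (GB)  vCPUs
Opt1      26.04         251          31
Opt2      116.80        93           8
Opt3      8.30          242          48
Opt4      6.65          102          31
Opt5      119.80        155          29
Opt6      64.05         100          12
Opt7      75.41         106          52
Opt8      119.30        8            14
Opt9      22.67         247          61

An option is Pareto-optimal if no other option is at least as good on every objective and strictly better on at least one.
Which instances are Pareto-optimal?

Opt1, Opt3, Opt4, Opt9

Opt1: not dominated (best memory).
Opt2: dominated by Opt1 (price 26.04≤116.80, memory 251≥93, vCPUs 31≥8).
Opt3: not dominated.
Opt4: not dominated (best price).
Opt5: dominated by Opt1 (price 26.04≤119.80, memory 251≥155, vCPUs 31≥29).
Opt6: dominated by Opt1 (price 26.04≤64.05, memory 251≥100, vCPUs 31≥12).
Opt7: dominated by Opt9 (price 22.67≤75.41, memory 247≥106, vCPUs 61≥52).
Opt8: dominated by Opt1 (price 26.04≤119.30, memory 251≥8, vCPUs 31≥14).
Opt9: not dominated (best vCPUs).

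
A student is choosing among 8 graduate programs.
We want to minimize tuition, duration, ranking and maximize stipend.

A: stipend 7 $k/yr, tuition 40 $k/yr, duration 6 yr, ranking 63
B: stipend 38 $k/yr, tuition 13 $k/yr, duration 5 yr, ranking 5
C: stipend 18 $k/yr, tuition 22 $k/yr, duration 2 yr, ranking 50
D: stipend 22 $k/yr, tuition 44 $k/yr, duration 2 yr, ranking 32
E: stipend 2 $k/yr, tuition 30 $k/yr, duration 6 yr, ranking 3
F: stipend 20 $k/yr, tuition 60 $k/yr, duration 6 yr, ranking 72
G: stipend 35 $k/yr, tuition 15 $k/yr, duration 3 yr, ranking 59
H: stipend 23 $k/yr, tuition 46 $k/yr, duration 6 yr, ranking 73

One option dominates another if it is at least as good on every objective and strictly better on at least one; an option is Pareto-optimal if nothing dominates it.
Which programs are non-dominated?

A: dominated by B (stipend 38≥7, tuition 13≤40, duration 5≤6, ranking 5≤63).
B: not dominated (best stipend).
C: not dominated.
D: not dominated.
E: not dominated (best ranking).
F: dominated by B (stipend 38≥20, tuition 13≤60, duration 5≤6, ranking 5≤72).
G: not dominated.
H: dominated by B (stipend 38≥23, tuition 13≤46, duration 5≤6, ranking 5≤73).

B, C, D, E, G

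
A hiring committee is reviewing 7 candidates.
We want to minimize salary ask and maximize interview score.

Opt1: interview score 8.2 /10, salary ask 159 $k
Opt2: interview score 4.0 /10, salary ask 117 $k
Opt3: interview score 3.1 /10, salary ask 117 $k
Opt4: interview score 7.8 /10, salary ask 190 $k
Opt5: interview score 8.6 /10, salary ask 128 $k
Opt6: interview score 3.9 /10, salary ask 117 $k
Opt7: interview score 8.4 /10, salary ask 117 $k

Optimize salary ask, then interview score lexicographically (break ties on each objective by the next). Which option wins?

Opt7

First minimize salary ask: best is 117, kept {Opt2, Opt3, Opt6, Opt7}.
Then maximize interview score: best is 8.4, kept {Opt7}.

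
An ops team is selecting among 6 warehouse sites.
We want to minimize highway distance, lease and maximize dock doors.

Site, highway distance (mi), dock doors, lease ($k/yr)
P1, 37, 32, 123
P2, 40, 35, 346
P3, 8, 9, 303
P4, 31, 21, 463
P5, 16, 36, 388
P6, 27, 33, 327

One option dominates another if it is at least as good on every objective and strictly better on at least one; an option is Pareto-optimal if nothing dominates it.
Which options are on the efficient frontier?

P1, P2, P3, P5, P6

P1: not dominated (best lease).
P2: not dominated.
P3: not dominated (best highway distance).
P4: dominated by P5 (highway distance 16≤31, dock doors 36≥21, lease 388≤463).
P5: not dominated (best dock doors).
P6: not dominated.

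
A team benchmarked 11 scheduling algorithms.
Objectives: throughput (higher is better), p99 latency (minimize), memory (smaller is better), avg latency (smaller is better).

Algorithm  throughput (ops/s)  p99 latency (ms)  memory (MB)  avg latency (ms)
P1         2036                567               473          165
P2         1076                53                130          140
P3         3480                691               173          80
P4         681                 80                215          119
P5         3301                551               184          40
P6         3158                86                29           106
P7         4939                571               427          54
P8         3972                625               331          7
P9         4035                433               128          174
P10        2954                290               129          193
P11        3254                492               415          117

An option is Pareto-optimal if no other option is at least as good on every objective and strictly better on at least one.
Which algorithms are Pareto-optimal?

P1: dominated by P5 (throughput 3301≥2036, p99 latency 551≤567, memory 184≤473, avg latency 40≤165).
P2: not dominated (best p99 latency).
P3: not dominated.
P4: not dominated.
P5: not dominated.
P6: not dominated (best memory).
P7: not dominated (best throughput).
P8: not dominated (best avg latency).
P9: not dominated.
P10: dominated by P6 (throughput 3158≥2954, p99 latency 86≤290, memory 29≤129, avg latency 106≤193).
P11: not dominated.

P2, P3, P4, P5, P6, P7, P8, P9, P11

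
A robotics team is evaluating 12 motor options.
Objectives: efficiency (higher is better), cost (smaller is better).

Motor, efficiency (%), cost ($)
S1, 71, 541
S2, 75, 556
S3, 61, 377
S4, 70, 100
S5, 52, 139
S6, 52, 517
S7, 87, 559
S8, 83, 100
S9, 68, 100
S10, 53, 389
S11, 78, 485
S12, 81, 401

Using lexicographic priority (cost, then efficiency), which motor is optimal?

S8

First minimize cost: best is 100, kept {S4, S8, S9}.
Then maximize efficiency: best is 83, kept {S8}.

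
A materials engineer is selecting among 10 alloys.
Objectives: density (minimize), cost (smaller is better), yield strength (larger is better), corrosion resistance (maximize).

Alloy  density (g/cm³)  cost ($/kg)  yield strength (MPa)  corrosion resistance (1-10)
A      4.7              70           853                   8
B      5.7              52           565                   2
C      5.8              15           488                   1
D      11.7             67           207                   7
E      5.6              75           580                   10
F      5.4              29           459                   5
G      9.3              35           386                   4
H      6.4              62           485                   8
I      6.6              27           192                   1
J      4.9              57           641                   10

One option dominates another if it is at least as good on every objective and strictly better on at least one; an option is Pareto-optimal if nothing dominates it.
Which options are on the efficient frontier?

A, B, C, F, J

A: not dominated (best density).
B: not dominated.
C: not dominated (best cost).
D: dominated by H (density 6.4≤11.7, cost 62≤67, yield strength 485≥207, corrosion resistance 8≥7).
E: dominated by J (density 4.9≤5.6, cost 57≤75, yield strength 641≥580, corrosion resistance 10≥10).
F: not dominated.
G: dominated by F (density 5.4≤9.3, cost 29≤35, yield strength 459≥386, corrosion resistance 5≥4).
H: dominated by J (density 4.9≤6.4, cost 57≤62, yield strength 641≥485, corrosion resistance 10≥8).
I: dominated by C (density 5.8≤6.6, cost 15≤27, yield strength 488≥192, corrosion resistance 1≥1).
J: not dominated.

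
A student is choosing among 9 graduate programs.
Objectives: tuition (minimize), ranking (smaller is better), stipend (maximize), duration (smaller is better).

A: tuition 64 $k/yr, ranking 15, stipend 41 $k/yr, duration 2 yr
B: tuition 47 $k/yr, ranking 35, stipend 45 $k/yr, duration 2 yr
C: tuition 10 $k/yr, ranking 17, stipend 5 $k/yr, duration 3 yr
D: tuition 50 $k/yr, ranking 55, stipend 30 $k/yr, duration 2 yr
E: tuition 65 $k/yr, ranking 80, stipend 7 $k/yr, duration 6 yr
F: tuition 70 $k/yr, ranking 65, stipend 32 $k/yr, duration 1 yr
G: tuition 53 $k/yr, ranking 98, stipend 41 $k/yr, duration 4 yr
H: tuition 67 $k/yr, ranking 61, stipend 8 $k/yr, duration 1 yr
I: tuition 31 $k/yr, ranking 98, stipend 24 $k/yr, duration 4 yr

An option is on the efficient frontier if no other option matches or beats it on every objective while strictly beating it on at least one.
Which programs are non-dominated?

A, B, C, F, H, I

A: not dominated (best ranking).
B: not dominated (best stipend).
C: not dominated (best tuition).
D: dominated by B (tuition 47≤50, ranking 35≤55, stipend 45≥30, duration 2≤2).
E: dominated by A (tuition 64≤65, ranking 15≤80, stipend 41≥7, duration 2≤6).
F: not dominated.
G: dominated by B (tuition 47≤53, ranking 35≤98, stipend 45≥41, duration 2≤4).
H: not dominated.
I: not dominated.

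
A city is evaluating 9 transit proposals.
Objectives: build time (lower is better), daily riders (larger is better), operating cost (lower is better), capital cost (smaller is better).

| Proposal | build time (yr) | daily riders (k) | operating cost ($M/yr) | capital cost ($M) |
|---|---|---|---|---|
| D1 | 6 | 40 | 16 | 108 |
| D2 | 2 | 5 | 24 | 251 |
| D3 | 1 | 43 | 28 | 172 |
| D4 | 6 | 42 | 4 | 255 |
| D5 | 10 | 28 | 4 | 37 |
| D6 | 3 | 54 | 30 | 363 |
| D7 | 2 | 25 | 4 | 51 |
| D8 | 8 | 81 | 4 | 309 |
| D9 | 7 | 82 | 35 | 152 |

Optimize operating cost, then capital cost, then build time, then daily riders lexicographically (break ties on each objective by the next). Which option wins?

First minimize operating cost: best is 4, kept {D4, D5, D7, D8}.
Then minimize capital cost: best is 37, kept {D5}.

D5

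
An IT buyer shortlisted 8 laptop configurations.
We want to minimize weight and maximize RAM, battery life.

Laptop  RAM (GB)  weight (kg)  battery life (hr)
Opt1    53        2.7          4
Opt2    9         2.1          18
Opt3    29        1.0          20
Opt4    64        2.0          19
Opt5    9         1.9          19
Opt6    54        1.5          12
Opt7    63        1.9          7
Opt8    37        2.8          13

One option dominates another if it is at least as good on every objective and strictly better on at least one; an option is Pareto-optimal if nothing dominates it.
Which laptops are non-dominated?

Opt3, Opt4, Opt6, Opt7

Opt1: dominated by Opt4 (RAM 64≥53, weight 2.0≤2.7, battery life 19≥4).
Opt2: dominated by Opt3 (RAM 29≥9, weight 1.0≤2.1, battery life 20≥18).
Opt3: not dominated (best weight).
Opt4: not dominated (best RAM).
Opt5: dominated by Opt3 (RAM 29≥9, weight 1.0≤1.9, battery life 20≥19).
Opt6: not dominated.
Opt7: not dominated.
Opt8: dominated by Opt4 (RAM 64≥37, weight 2.0≤2.8, battery life 19≥13).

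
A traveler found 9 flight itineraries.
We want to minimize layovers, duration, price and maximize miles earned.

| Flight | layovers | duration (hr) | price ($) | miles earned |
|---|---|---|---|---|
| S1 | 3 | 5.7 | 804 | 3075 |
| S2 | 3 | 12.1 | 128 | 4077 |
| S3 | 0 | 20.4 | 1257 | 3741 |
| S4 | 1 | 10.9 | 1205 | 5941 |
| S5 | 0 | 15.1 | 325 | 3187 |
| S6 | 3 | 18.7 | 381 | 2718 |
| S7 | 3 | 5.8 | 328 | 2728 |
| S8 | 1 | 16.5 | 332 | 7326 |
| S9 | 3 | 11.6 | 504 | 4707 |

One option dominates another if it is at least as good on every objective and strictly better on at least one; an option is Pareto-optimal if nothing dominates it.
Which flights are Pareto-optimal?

S1, S2, S3, S4, S5, S7, S8, S9

S1: not dominated (best duration).
S2: not dominated (best price).
S3: not dominated.
S4: not dominated.
S5: not dominated.
S6: dominated by S2 (layovers 3≤3, duration 12.1≤18.7, price 128≤381, miles earned 4077≥2718).
S7: not dominated.
S8: not dominated (best miles earned).
S9: not dominated.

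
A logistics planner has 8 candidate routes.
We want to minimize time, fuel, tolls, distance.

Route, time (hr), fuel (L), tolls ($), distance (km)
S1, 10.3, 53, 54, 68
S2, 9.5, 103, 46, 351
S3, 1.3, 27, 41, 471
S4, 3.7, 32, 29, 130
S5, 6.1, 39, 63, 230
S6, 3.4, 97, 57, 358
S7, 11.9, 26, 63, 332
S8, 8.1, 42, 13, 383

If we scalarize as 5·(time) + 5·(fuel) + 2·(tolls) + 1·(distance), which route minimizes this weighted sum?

S1: 5·10.3 + 5·53 + 2·54 + 1·68 = 492.5
S2: 5·9.5 + 5·103 + 2·46 + 1·351 = 1005.5
S3: 5·1.3 + 5·27 + 2·41 + 1·471 = 694.5
S4: 5·3.7 + 5·32 + 2·29 + 1·130 = 366.5
S5: 5·6.1 + 5·39 + 2·63 + 1·230 = 581.5
S6: 5·3.4 + 5·97 + 2·57 + 1·358 = 974.0
S7: 5·11.9 + 5·26 + 2·63 + 1·332 = 647.5
S8: 5·8.1 + 5·42 + 2·13 + 1·383 = 659.5
Lowest: S4 at 366.5.

S4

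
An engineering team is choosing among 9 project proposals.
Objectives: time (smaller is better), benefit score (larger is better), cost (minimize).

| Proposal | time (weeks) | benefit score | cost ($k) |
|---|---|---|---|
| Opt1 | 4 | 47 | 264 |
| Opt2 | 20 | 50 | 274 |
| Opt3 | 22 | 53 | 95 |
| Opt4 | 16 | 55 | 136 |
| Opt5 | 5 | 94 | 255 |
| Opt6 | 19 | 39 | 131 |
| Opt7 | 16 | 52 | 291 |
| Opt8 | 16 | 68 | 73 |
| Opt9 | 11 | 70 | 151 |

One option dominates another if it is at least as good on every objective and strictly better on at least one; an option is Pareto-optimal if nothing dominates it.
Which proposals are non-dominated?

Opt1, Opt5, Opt8, Opt9

Opt1: not dominated (best time).
Opt2: dominated by Opt4 (time 16≤20, benefit score 55≥50, cost 136≤274).
Opt3: dominated by Opt8 (time 16≤22, benefit score 68≥53, cost 73≤95).
Opt4: dominated by Opt8 (time 16≤16, benefit score 68≥55, cost 73≤136).
Opt5: not dominated (best benefit score).
Opt6: dominated by Opt8 (time 16≤19, benefit score 68≥39, cost 73≤131).
Opt7: dominated by Opt4 (time 16≤16, benefit score 55≥52, cost 136≤291).
Opt8: not dominated (best cost).
Opt9: not dominated.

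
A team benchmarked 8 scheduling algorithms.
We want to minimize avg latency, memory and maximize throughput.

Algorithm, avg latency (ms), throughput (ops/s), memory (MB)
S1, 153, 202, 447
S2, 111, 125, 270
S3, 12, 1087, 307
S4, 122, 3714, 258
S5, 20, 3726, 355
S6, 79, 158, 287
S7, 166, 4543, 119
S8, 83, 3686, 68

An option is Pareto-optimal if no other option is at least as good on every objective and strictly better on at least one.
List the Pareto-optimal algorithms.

S3, S4, S5, S6, S7, S8

S1: dominated by S3 (avg latency 12≤153, throughput 1087≥202, memory 307≤447).
S2: dominated by S8 (avg latency 83≤111, throughput 3686≥125, memory 68≤270).
S3: not dominated (best avg latency).
S4: not dominated.
S5: not dominated.
S6: not dominated.
S7: not dominated (best throughput).
S8: not dominated (best memory).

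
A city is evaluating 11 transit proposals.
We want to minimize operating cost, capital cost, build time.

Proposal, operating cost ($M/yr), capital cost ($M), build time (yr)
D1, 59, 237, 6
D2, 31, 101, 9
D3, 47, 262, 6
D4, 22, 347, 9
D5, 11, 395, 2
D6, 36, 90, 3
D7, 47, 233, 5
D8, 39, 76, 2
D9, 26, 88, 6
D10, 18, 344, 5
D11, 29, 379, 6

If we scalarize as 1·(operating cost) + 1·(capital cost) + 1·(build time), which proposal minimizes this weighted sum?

D8

D1: 1·59 + 1·237 + 1·6 = 302
D2: 1·31 + 1·101 + 1·9 = 141
D3: 1·47 + 1·262 + 1·6 = 315
D4: 1·22 + 1·347 + 1·9 = 378
D5: 1·11 + 1·395 + 1·2 = 408
D6: 1·36 + 1·90 + 1·3 = 129
D7: 1·47 + 1·233 + 1·5 = 285
D8: 1·39 + 1·76 + 1·2 = 117
D9: 1·26 + 1·88 + 1·6 = 120
D10: 1·18 + 1·344 + 1·5 = 367
D11: 1·29 + 1·379 + 1·6 = 414
Lowest: D8 at 117.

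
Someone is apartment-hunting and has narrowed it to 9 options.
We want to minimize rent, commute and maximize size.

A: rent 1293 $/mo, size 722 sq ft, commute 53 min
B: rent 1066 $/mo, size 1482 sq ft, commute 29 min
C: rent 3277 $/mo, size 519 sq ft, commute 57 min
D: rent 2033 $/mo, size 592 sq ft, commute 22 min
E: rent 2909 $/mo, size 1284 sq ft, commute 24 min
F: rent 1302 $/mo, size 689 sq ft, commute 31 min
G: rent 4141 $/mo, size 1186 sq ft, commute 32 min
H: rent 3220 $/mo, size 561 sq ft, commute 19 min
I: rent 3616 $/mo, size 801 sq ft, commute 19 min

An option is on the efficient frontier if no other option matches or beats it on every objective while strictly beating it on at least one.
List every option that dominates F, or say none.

B: rent 1066≤1302, size 1482≥689, commute 29≤31 — dominates F.
Others (A, C, D, E, G, H, I) are each worse than F on at least one objective.

B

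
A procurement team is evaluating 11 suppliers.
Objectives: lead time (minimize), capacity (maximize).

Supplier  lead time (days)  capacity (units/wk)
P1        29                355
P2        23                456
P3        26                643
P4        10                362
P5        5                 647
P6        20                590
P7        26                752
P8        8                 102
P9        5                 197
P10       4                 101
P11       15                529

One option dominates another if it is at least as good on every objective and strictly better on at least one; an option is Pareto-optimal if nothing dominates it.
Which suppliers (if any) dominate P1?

P2, P3, P4, P5, P6, P7, P11

P2: lead time 23≤29, capacity 456≥355 — dominates P1.
P3: lead time 26≤29, capacity 643≥355 — dominates P1.
P4: lead time 10≤29, capacity 362≥355 — dominates P1.
P5: lead time 5≤29, capacity 647≥355 — dominates P1.
P6: lead time 20≤29, capacity 590≥355 — dominates P1.
P7: lead time 26≤29, capacity 752≥355 — dominates P1.
P11: lead time 15≤29, capacity 529≥355 — dominates P1.
Others (P8, P9, P10) are each worse than P1 on at least one objective.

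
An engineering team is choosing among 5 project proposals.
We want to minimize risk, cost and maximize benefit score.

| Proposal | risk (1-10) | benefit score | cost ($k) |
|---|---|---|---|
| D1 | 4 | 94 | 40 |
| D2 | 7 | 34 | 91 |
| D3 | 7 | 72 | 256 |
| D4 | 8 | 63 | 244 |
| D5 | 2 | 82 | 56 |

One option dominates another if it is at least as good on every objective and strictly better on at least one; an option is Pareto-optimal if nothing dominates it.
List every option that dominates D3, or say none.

D1, D5

D1: risk 4≤7, benefit score 94≥72, cost 40≤256 — dominates D3.
D5: risk 2≤7, benefit score 82≥72, cost 56≤256 — dominates D3.
Others (D2, D4) are each worse than D3 on at least one objective.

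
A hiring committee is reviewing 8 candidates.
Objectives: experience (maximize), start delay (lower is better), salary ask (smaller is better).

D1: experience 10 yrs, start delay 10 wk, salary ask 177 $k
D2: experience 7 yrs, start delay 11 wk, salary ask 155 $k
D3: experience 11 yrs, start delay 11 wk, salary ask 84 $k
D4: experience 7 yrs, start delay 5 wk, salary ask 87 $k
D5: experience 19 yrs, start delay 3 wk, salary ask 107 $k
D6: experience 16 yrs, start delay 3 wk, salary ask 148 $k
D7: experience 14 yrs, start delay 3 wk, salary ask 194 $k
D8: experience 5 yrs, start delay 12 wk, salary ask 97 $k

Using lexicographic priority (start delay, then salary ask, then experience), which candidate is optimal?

D5

First minimize start delay: best is 3, kept {D5, D6, D7}.
Then minimize salary ask: best is 107, kept {D5}.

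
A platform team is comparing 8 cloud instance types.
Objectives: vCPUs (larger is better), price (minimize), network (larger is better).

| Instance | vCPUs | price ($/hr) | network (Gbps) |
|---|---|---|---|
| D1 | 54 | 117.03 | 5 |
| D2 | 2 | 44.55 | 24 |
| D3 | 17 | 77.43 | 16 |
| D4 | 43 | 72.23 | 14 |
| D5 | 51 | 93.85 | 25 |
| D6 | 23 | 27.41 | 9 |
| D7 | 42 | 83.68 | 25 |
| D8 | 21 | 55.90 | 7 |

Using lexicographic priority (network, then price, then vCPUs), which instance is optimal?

D7

First maximize network: best is 25, kept {D5, D7}.
Then minimize price: best is 83.68, kept {D7}.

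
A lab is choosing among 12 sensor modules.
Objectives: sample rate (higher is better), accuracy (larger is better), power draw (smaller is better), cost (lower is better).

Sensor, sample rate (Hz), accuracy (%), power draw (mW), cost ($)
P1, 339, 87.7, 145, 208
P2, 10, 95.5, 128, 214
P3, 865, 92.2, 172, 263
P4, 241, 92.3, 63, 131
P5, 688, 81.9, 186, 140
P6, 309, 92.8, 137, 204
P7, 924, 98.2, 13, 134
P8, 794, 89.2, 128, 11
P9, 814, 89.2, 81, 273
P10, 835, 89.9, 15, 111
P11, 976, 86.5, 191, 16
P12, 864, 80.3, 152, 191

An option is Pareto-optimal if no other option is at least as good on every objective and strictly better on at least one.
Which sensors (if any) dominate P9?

P7, P10

P7: sample rate 924≥814, accuracy 98.2≥89.2, power draw 13≤81, cost 134≤273 — dominates P9.
P10: sample rate 835≥814, accuracy 89.9≥89.2, power draw 15≤81, cost 111≤273 — dominates P9.
Others (P1, P2, P3, P4, P5, P6, P8, P11, P12) are each worse than P9 on at least one objective.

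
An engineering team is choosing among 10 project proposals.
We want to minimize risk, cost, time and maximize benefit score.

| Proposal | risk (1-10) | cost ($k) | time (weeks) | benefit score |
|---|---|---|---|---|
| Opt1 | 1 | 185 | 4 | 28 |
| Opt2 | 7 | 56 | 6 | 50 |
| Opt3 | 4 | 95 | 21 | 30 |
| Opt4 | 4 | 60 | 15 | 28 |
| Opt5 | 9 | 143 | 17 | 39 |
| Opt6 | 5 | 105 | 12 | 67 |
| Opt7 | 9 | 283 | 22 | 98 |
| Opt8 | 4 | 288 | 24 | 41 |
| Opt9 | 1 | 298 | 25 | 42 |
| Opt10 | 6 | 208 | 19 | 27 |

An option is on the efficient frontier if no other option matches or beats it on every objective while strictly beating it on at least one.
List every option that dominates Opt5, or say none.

Opt2: risk 7≤9, cost 56≤143, time 6≤17, benefit score 50≥39 — dominates Opt5.
Opt6: risk 5≤9, cost 105≤143, time 12≤17, benefit score 67≥39 — dominates Opt5.
Others (Opt1, Opt3, Opt4, Opt7, Opt8, Opt9, Opt10) are each worse than Opt5 on at least one objective.

Opt2, Opt6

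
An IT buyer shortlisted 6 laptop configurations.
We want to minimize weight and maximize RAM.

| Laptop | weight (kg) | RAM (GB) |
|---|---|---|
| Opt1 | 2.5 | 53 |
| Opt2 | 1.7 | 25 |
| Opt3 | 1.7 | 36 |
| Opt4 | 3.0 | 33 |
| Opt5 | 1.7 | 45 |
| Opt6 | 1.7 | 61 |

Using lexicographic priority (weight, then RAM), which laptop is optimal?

First minimize weight: best is 1.7, kept {Opt2, Opt3, Opt5, Opt6}.
Then maximize RAM: best is 61, kept {Opt6}.

Opt6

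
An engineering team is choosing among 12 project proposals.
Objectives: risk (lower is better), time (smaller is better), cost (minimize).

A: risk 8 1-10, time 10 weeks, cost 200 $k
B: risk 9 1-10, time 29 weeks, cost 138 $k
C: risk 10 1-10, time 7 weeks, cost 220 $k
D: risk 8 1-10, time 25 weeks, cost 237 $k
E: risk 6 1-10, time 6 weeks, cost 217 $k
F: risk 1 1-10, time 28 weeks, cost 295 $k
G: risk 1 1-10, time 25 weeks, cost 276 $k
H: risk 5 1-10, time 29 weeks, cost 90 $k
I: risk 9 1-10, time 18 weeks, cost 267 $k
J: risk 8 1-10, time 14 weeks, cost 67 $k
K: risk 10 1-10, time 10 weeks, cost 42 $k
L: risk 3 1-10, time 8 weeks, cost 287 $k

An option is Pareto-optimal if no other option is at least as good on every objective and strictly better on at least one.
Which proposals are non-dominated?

A: not dominated.
B: dominated by H (risk 5≤9, time 29≤29, cost 90≤138).
C: dominated by E (risk 6≤10, time 6≤7, cost 217≤220).
D: dominated by A (risk 8≤8, time 10≤25, cost 200≤237).
E: not dominated (best time).
F: dominated by G (risk 1≤1, time 25≤28, cost 276≤295).
G: not dominated.
H: not dominated.
I: dominated by A (risk 8≤9, time 10≤18, cost 200≤267).
J: not dominated.
K: not dominated (best cost).
L: not dominated.

A, E, G, H, J, K, L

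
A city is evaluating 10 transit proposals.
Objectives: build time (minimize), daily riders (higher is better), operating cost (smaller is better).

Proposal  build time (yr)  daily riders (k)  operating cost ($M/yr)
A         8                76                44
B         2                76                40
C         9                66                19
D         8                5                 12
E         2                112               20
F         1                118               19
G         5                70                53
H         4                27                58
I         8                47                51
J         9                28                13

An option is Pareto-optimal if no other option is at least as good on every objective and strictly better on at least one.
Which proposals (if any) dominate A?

B: build time 2≤8, daily riders 76≥76, operating cost 40≤44 — dominates A.
E: build time 2≤8, daily riders 112≥76, operating cost 20≤44 — dominates A.
F: build time 1≤8, daily riders 118≥76, operating cost 19≤44 — dominates A.
Others (C, D, G, H, I, J) are each worse than A on at least one objective.

B, E, F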